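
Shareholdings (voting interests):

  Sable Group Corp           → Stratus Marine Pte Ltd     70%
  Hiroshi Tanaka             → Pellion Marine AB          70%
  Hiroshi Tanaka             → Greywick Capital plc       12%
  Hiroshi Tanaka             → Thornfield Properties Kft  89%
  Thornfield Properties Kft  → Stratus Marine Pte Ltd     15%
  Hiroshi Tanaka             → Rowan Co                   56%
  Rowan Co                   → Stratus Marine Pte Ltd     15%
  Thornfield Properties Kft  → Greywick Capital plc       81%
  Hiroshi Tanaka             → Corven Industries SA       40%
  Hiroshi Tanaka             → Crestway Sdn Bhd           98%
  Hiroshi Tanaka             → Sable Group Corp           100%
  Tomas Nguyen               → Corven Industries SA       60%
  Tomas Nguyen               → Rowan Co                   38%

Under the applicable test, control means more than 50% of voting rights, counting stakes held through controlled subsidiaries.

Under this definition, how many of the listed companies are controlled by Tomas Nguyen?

Tomas holds 60% of Corven, so Tomas controls Corven.
No other company's threshold is met.
Tomas controls 1 company.

1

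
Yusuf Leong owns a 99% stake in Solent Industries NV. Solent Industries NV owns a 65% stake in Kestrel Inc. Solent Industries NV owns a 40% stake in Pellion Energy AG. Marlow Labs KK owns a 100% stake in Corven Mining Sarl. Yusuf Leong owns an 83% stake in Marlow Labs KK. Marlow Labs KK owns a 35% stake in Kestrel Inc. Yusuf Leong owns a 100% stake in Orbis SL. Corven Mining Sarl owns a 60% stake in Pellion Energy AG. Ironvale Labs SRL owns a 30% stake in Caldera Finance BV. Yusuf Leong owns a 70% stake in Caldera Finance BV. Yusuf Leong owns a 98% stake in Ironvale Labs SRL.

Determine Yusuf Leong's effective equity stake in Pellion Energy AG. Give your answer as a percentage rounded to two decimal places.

Yusuf reaches Pellion along 2 paths.
Via Solent: 99% × 40% = 39.6%.
Via Marlow → Corven: 83% × 100% × 60% = 49.8%.
Total: 39.6% + 49.8% = 89.4%.
Rounded: 89.40%.

89.40%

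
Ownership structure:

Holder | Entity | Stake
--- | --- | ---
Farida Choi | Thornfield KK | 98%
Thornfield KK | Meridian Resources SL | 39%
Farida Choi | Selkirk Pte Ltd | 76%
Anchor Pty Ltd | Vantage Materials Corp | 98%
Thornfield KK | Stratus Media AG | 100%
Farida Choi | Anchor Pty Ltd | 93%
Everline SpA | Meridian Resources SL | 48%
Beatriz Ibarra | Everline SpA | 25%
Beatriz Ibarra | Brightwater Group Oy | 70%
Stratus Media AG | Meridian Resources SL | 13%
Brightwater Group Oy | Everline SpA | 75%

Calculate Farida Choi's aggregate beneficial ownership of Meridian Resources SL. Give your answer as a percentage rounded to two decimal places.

Farida reaches Meridian along 2 paths.
Via Thornfield: 98% × 39% = 38.22%.
Via Thornfield → Stratus: 98% × 100% × 13% = 12.74%.
Total: 38.22% + 12.74% = 50.96%.

50.96%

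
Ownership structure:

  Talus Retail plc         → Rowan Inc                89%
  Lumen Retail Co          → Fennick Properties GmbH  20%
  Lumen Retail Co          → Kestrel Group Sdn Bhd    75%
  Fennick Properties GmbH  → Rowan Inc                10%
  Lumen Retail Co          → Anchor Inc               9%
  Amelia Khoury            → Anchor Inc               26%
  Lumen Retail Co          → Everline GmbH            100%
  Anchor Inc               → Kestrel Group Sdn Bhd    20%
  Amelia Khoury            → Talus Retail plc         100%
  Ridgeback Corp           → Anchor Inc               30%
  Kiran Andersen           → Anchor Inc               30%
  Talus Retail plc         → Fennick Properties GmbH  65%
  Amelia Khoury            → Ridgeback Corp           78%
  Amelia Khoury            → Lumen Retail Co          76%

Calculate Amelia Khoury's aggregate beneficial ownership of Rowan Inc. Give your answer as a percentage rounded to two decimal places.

Amelia reaches Rowan along 3 paths.
Via Talus: 100% × 89% = 89%.
Via Lumen → Fennick: 76% × 20% × 10% = 1.52%.
Via Talus → Fennick: 100% × 65% × 10% = 6.5%.
Total: 89% + 1.52% + 6.5% = 97.02%.

97.02%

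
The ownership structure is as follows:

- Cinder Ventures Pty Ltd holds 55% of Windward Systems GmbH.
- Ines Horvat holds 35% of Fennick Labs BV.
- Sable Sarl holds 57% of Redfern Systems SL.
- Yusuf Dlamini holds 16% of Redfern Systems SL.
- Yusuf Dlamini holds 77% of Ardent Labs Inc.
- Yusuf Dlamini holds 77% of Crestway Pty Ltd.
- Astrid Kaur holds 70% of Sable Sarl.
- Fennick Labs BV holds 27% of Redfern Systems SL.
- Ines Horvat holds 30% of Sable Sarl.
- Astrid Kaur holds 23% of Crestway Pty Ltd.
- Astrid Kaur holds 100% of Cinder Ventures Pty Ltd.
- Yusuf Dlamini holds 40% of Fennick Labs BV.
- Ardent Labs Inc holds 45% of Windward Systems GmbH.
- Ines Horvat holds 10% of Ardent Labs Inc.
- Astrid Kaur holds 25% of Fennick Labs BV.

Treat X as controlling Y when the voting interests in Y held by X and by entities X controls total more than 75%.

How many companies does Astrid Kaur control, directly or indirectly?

1

Astrid holds 100% of Cinder, so Astrid controls Cinder.
No other company's threshold is met.
Astrid controls 1 company.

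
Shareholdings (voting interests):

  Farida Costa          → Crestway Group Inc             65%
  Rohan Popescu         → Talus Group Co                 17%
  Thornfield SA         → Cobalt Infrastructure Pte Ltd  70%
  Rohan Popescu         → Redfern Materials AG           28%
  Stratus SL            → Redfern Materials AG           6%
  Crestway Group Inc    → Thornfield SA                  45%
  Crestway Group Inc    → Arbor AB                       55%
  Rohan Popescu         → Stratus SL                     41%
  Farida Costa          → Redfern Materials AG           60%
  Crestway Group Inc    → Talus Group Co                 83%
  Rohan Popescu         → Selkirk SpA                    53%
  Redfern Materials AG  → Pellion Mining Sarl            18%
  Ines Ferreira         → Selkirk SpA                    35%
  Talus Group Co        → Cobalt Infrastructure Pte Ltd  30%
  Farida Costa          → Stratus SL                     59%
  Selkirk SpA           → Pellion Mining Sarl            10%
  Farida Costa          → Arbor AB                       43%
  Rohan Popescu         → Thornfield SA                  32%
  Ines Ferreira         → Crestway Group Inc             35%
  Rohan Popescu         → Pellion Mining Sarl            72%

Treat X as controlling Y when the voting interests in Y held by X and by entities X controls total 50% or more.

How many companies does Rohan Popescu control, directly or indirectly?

Rohan holds 53% of Selkirk, so Rohan controls Selkirk.
Rohan and Selkirk together hold 72% + 10% = 82% of Pellion, so Rohan controls Pellion.
No other company's threshold is met.
Rohan controls 2 companies.

2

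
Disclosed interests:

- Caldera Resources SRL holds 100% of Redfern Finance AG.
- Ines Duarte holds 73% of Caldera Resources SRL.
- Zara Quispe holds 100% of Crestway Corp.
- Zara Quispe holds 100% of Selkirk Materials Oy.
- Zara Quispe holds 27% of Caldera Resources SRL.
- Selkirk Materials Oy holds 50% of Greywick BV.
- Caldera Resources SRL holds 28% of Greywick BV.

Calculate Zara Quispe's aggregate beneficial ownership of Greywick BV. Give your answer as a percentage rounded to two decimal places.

57.56%

Zara reaches Greywick along 2 paths.
Via Selkirk: 100% × 50% = 50%.
Via Caldera: 27% × 28% = 7.56%.
Total: 50% + 7.56% = 57.56%.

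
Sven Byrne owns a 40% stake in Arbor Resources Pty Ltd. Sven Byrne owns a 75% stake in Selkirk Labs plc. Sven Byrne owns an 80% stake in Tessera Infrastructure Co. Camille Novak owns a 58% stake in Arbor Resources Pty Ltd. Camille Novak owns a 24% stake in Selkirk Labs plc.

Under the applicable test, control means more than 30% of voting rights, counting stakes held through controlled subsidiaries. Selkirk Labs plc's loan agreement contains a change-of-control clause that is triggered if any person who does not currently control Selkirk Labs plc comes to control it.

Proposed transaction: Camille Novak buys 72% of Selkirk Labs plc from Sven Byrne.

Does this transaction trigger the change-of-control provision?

Yes

The purchase adds only to Camille's holdings (Sven's stake shrinks), so Camille is the only person who could newly come to control Selkirk.
Camille holds 58% of Arbor, so Camille controls Arbor.
In Selkirk, Camille's side holds only 24%, not > 30%.
So before the transaction, Camille does not control Selkirk.
After the purchase, Camille's direct stake in Selkirk rises to 24% + 72% = 96%, and Sven's stake falls to 3%.
Camille holds 96% of Selkirk, so Camille controls Selkirk.
Camille did not control Selkirk before and does after, so the clause is triggered.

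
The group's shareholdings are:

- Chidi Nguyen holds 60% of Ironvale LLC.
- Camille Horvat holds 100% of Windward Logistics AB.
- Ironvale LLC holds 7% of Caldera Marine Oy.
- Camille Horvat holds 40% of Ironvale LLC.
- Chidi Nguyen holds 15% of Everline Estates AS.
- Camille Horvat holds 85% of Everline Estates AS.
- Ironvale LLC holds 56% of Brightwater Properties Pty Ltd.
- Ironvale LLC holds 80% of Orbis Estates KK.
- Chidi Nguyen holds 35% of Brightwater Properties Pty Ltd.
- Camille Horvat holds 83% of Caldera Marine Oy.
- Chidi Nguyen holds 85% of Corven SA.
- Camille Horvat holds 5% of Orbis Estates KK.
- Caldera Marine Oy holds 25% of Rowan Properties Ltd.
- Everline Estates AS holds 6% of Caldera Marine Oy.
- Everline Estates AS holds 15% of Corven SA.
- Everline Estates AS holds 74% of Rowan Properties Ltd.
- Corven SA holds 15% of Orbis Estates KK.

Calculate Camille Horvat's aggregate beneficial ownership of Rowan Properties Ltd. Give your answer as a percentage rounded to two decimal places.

Camille reaches Rowan along 4 paths.
Via Everline: 85% × 74% = 62.9%.
Via Caldera: 83% × 25% = 20.75%.
Via Ironvale → Caldera: 40% × 7% × 25% = 0.7%.
Via Everline → Caldera: 85% × 6% × 25% = 1.275%.
Total: 62.9% + 20.75% + 0.7% + 1.275% = 85.625%.
Rounded: 85.63%.

85.63%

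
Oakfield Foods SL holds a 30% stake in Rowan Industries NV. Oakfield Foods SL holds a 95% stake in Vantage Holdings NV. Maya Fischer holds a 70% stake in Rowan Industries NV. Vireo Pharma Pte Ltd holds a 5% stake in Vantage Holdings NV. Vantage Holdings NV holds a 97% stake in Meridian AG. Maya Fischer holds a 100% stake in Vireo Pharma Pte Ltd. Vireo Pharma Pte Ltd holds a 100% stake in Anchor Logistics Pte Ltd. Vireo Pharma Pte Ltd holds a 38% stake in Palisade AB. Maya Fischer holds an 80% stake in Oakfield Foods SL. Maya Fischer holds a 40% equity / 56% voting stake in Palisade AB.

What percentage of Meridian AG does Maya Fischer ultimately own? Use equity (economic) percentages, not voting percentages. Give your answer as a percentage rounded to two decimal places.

Maya reaches Meridian along 2 paths.
Via Oakfield → Vantage: 80% × 95% × 97% = 73.72%.
Via Vireo → Vantage: 100% × 5% × 97% = 4.85%.
Total: 73.72% + 4.85% = 78.57%.

78.57%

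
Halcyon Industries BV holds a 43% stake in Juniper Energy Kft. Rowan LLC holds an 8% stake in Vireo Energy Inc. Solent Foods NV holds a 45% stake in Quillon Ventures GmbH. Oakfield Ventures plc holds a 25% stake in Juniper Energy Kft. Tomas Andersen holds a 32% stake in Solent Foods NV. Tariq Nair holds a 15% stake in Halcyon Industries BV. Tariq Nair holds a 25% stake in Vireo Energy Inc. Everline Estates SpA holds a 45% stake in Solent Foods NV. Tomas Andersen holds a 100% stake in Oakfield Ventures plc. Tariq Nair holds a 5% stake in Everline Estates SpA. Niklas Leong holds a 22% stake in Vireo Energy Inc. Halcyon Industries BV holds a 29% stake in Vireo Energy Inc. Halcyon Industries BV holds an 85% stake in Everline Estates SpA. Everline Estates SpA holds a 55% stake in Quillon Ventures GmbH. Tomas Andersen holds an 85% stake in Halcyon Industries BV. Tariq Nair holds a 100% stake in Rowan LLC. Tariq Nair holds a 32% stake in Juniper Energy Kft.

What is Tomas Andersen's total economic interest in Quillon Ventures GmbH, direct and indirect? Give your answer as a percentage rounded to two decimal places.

Tomas reaches Quillon along 3 paths.
Via Solent: 32% × 45% = 14.4%.
Via Halcyon → Everline → Solent: 85% × 85% × 45% × 45% = 14.630625%.
Via Halcyon → Everline: 85% × 85% × 55% = 39.7375%.
Total: 14.4% + 14.630625% + 39.7375% = 68.768125%.
Rounded: 68.77%.

68.77%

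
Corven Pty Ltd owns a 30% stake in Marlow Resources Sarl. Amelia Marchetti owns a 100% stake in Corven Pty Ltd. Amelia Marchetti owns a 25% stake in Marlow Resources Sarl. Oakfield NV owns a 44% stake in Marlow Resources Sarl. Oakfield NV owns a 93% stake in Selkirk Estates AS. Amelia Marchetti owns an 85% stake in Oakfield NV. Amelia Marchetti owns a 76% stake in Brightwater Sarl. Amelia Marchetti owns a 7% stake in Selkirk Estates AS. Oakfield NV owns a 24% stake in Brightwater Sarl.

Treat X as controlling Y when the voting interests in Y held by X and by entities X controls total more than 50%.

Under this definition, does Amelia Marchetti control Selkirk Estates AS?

Amelia holds 85% of Oakfield, so Amelia controls Oakfield.
Amelia and Oakfield together hold 7% + 93% = 100% of Selkirk, so Amelia controls Selkirk.

Yes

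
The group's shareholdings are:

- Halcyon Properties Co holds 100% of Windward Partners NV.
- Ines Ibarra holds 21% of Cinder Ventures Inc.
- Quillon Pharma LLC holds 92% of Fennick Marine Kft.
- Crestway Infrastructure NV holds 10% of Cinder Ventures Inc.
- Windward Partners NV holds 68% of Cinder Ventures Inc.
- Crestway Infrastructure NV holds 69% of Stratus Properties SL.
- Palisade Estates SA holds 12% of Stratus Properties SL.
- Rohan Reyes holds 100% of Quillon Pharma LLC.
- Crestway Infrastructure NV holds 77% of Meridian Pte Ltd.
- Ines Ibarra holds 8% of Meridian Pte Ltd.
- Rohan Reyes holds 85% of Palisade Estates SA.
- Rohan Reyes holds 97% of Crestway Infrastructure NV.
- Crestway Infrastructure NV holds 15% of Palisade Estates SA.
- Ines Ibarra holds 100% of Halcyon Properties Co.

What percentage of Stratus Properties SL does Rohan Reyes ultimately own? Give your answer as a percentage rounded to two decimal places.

78.88%

Rohan reaches Stratus along 3 paths.
Via Crestway: 97% × 69% = 66.93%.
Via Crestway → Palisade: 97% × 15% × 12% = 1.746%.
Via Palisade: 85% × 12% = 10.2%.
Total: 66.93% + 1.746% + 10.2% = 78.876%.
Rounded: 78.88%.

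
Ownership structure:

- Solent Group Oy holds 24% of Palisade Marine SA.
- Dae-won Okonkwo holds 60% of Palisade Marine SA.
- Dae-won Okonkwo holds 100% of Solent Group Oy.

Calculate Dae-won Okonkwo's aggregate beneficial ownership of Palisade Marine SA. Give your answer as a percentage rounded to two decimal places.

84.00%

Dae-won reaches Palisade along 2 paths.
Direct stake: 60% = 60%.
Via Solent: 100% × 24% = 24%.
Total: 60% + 24% = 84%.
Rounded: 84.00%.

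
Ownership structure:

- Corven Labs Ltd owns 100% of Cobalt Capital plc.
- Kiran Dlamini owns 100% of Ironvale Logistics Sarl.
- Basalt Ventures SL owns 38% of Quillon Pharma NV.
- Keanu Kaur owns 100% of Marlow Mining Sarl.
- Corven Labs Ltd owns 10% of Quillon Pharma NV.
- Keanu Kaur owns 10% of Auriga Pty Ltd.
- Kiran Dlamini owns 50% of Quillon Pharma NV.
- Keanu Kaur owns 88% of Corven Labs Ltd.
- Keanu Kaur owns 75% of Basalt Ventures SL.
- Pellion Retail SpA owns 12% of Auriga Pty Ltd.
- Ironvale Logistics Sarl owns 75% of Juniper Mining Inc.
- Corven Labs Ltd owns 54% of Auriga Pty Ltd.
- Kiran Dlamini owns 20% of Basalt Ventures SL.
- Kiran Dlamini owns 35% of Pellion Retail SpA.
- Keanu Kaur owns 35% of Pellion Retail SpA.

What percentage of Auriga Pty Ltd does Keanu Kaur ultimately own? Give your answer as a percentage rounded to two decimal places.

Keanu reaches Auriga along 3 paths.
Via Pellion: 35% × 12% = 4.2%.
Direct stake: 10% = 10%.
Via Corven: 88% × 54% = 47.52%.
Total: 4.2% + 10% + 47.52% = 61.72%.

61.72%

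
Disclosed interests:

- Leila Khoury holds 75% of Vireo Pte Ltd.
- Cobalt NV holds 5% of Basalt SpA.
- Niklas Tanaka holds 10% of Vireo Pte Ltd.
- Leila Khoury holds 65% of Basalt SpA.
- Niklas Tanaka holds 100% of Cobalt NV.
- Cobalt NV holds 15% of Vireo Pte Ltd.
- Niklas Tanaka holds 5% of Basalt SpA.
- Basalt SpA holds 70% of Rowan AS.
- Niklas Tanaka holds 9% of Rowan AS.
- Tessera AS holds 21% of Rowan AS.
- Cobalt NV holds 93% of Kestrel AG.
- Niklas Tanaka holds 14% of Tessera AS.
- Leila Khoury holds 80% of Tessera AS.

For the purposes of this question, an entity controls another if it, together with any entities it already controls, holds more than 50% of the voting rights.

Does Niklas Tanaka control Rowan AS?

Niklas holds 100% of Cobalt, so Niklas controls Cobalt.
Cobalt holds 93% of Kestrel, so Niklas controls Kestrel.
In Rowan, Niklas's side holds only 9%, not > 50%.
So Niklas does not control Rowan.

No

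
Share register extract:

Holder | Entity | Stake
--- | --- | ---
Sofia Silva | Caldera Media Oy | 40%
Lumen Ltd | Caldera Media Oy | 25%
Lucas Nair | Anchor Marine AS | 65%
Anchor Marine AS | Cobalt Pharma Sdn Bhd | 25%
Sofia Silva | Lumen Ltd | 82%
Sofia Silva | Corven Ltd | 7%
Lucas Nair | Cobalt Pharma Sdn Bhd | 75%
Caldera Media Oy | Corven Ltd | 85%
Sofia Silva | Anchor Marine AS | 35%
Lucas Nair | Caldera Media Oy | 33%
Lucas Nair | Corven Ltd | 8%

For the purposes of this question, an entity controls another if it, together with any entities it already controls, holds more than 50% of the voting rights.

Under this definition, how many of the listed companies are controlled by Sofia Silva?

Sofia holds 82% of Lumen, so Sofia controls Lumen.
Sofia and Lumen together hold 40% + 25% = 65% of Caldera, so Sofia controls Caldera.
Sofia and Caldera together hold 7% + 85% = 92% of Corven, so Sofia controls Corven.
No other company's threshold is met.
Sofia controls 3 companies.

3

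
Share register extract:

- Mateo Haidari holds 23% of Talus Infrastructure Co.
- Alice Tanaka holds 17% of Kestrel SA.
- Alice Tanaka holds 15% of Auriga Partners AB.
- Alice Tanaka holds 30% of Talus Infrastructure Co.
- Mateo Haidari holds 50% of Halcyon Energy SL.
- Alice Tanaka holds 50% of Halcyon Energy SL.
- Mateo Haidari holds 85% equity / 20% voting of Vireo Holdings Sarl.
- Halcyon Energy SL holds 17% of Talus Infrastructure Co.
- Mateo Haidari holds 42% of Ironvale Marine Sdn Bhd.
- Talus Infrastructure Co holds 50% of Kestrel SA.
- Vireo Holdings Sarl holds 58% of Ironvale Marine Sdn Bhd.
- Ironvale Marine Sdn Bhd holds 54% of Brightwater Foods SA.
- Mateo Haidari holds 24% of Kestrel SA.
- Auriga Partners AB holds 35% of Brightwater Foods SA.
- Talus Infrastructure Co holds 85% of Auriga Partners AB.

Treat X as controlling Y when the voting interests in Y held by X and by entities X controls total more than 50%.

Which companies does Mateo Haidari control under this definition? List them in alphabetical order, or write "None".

Mateo's largest direct stake is 50% in Halcyon, which does not meet the threshold.

None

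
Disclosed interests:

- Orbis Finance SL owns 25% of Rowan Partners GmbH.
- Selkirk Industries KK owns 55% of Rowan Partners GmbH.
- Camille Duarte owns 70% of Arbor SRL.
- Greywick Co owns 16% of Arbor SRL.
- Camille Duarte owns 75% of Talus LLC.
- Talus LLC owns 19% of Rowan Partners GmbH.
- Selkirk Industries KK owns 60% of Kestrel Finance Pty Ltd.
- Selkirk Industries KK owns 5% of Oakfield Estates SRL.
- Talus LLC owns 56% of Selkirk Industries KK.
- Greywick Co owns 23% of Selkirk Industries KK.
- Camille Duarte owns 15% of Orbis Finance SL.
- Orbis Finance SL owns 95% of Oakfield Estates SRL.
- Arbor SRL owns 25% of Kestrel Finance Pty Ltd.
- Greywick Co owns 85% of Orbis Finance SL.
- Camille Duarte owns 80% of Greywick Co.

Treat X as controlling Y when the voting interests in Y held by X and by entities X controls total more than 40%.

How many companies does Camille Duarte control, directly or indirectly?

8

Camille holds 80% of Greywick, so Camille controls Greywick.
Camille holds 75% of Talus, so Camille controls Talus.
Camille and Greywick together hold 70% + 16% = 86% of Arbor, so Camille controls Arbor.
Talus and Greywick together hold 56% + 23% = 79% of Selkirk, so Camille controls Selkirk.
Greywick and Camille together hold 85% + 15% = 100% of Orbis, so Camille controls Orbis.
Selkirk and Arbor together hold 60% + 25% = 85% of Kestrel, so Camille controls Kestrel.
Orbis and Selkirk together hold 95% + 5% = 100% of Oakfield, so Camille controls Oakfield.
Talus and Selkirk and Orbis together hold 19% + 55% + 25% = 99% of Rowan, so Camille controls Rowan.
Camille controls 8 companies.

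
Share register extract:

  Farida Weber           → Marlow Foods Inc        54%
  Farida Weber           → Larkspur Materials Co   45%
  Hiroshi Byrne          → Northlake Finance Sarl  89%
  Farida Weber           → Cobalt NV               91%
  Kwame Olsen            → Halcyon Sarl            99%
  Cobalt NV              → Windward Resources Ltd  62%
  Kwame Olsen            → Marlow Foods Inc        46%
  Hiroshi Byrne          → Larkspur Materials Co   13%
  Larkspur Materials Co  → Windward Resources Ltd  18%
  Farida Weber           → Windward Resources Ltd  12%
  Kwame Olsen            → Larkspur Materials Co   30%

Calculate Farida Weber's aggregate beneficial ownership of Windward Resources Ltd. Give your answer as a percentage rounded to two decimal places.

76.52%

Farida reaches Windward along 3 paths.
Via Cobalt: 91% × 62% = 56.42%.
Direct stake: 12% = 12%.
Via Larkspur: 45% × 18% = 8.1%.
Total: 56.42% + 12% + 8.1% = 76.52%.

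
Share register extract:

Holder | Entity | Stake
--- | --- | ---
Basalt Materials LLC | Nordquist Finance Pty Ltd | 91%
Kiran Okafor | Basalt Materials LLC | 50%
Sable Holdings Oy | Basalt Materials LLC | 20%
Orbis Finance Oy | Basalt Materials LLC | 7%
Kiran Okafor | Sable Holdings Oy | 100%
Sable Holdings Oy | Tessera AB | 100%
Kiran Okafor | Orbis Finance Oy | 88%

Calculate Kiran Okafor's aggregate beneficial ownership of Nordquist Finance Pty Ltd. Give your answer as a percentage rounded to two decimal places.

69.31%

Kiran reaches Nordquist along 3 paths.
Via Basalt: 50% × 91% = 45.5%.
Via Orbis → Basalt: 88% × 7% × 91% = 5.6056%.
Via Sable → Basalt: 100% × 20% × 91% = 18.2%.
Total: 45.5% + 5.6056% + 18.2% = 69.3056%.
Rounded: 69.31%.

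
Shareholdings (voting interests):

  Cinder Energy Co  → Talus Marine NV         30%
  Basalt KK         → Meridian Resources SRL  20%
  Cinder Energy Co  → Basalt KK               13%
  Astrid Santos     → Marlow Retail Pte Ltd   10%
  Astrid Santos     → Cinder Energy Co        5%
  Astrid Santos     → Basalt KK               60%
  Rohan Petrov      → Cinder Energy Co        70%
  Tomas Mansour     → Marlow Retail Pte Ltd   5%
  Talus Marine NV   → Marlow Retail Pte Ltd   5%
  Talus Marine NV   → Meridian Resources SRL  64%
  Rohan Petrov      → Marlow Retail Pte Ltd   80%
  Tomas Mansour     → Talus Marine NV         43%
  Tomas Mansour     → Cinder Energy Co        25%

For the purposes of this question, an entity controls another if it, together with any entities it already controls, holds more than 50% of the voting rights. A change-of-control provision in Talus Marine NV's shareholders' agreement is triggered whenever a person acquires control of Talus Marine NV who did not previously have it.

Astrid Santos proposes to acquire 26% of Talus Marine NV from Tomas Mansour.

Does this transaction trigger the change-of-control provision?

No

The purchase adds only to Astrid's holdings (Tomas's stake shrinks), so Astrid is the only person who could newly come to control Talus.
Astrid holds 60% of Basalt, so Astrid controls Basalt.
Neither Astrid nor any entity Astrid controls holds any voting interest in Talus.
So before the transaction, Astrid does not control Talus.
After the purchase, Astrid holds 26% of Talus directly, and Tomas's stake falls to 17%.
After the transaction, Astrid's side holds 26% of Talus, not > 50%, so Astrid still does not control Talus.
No new person acquires control, so the clause is not triggered.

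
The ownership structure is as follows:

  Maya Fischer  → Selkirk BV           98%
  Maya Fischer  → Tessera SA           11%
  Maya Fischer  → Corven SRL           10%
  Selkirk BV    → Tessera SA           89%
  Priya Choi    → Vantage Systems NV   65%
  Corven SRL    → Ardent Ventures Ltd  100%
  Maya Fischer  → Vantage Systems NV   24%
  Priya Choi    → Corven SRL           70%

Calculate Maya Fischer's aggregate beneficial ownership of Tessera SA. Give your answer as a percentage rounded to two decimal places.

98.22%

Maya reaches Tessera along 2 paths.
Via Selkirk: 98% × 89% = 87.22%.
Direct stake: 11% = 11%.
Total: 87.22% + 11% = 98.22%.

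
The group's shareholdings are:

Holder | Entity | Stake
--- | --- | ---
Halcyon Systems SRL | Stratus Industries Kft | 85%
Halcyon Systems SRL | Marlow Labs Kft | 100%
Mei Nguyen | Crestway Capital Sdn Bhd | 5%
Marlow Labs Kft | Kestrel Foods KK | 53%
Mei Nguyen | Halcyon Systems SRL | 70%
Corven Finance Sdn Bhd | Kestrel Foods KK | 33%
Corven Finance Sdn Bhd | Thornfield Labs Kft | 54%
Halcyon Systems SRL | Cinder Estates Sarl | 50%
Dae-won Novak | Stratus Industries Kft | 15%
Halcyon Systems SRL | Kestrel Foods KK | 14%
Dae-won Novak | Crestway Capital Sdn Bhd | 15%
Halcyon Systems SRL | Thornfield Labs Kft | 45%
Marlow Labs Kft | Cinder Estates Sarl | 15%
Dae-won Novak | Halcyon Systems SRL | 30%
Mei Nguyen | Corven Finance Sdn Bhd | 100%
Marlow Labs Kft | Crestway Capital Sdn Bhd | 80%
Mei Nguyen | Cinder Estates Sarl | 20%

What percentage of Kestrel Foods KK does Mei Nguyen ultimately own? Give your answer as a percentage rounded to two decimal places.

79.90%

Mei reaches Kestrel along 3 paths.
Via Halcyon: 70% × 14% = 9.8%.
Via Corven: 100% × 33% = 33%.
Via Halcyon → Marlow: 70% × 100% × 53% = 37.1%.
Total: 9.8% + 33% + 37.1% = 79.9%.
Rounded: 79.90%.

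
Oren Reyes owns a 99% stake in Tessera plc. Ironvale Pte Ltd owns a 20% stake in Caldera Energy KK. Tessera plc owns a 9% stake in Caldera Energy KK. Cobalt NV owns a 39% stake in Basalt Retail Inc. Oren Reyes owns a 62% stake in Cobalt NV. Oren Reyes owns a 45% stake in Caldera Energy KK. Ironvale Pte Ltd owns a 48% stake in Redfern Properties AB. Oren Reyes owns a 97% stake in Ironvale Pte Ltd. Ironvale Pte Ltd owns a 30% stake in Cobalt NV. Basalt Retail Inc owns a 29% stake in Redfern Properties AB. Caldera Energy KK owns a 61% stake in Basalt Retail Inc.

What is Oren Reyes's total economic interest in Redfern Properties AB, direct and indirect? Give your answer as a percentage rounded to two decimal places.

Oren reaches Redfern along 6 paths.
Via Ironvale: 97% × 48% = 46.56%.
Via Ironvale → Cobalt → Basalt: 97% × 30% × 39% × 29% = 3.29121%.
Via Cobalt → Basalt: 62% × 39% × 29% = 7.0122%.
Via Tessera → Caldera → Basalt: 99% × 9% × 61% × 29% = 1.576179%.
Via Caldera → Basalt: 45% × 61% × 29% = 7.9605%.
Via Ironvale → Caldera → Basalt: 97% × 20% × 61% × 29% = 3.43186%.
Total: 46.56% + 3.29121% + 7.0122% + 1.576179% + 7.9605% + 3.43186% = 69.831949%.
Rounded: 69.83%.

69.83%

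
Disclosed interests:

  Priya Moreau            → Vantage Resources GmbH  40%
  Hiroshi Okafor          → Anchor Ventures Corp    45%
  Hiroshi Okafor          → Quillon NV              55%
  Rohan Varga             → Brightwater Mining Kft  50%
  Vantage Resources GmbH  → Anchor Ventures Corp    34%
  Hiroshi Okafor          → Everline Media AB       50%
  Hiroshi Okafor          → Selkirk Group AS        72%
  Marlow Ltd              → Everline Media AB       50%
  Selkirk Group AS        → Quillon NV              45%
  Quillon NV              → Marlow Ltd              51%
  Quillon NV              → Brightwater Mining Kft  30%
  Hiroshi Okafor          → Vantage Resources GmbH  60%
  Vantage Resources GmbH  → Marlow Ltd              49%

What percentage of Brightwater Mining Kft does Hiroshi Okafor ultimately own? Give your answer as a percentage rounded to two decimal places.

26.22%

Hiroshi reaches Brightwater along 2 paths.
Via Quillon: 55% × 30% = 16.5%.
Via Selkirk → Quillon: 72% × 45% × 30% = 9.72%.
Total: 16.5% + 9.72% = 26.22%.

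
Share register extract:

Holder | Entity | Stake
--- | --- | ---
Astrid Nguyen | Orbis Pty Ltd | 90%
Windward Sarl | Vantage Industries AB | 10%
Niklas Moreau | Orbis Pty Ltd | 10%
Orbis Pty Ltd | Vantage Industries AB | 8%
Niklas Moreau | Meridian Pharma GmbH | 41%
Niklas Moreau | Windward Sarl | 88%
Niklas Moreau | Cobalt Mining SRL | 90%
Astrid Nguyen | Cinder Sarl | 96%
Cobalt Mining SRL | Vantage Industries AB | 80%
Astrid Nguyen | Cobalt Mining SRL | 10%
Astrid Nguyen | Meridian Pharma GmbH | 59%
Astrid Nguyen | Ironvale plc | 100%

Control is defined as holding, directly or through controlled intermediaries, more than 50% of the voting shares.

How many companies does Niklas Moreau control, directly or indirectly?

3

Niklas holds 88% of Windward, so Niklas controls Windward.
Niklas holds 90% of Cobalt, so Niklas controls Cobalt.
Windward and Cobalt together hold 10% + 80% = 90% of Vantage, so Niklas controls Vantage.
No other company's threshold is met.
Niklas controls 3 companies.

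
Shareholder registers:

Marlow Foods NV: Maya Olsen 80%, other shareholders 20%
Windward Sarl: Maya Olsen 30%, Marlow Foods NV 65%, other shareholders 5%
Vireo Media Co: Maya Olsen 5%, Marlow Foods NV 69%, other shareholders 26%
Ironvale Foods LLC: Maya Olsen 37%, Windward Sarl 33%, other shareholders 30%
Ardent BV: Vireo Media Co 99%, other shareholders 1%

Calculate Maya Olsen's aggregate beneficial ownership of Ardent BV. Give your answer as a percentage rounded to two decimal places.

Maya reaches Ardent along 2 paths.
Via Vireo: 5% × 99% = 4.95%.
Via Marlow → Vireo: 80% × 69% × 99% = 54.648%.
Total: 4.95% + 54.648% = 59.598%.
Rounded: 59.60%.

59.60%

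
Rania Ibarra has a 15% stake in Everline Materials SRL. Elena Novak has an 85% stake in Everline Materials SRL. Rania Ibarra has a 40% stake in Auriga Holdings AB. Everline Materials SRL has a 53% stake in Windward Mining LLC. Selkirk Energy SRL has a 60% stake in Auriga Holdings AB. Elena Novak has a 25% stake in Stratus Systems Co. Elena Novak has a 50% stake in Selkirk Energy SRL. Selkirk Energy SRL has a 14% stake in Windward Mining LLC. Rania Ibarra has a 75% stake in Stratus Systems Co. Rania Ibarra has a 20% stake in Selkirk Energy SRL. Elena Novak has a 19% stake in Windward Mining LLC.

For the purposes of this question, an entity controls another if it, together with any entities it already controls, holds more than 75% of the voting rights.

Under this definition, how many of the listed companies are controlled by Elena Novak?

1

Elena holds 85% of Everline, so Elena controls Everline.
No other company's threshold is met.
Elena controls 1 company.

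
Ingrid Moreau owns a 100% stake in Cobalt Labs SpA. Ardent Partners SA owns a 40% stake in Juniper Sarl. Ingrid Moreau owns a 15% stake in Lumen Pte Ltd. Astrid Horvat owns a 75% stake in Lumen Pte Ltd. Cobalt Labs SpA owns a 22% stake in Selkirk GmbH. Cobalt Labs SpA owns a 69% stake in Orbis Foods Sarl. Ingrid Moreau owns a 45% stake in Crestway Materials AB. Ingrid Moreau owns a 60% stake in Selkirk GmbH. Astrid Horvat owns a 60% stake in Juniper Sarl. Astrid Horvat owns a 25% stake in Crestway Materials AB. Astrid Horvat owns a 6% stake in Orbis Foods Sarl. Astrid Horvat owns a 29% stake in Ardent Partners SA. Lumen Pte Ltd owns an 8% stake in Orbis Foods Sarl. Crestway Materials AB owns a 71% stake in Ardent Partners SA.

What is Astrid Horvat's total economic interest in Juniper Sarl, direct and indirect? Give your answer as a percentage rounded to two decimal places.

Astrid reaches Juniper along 3 paths.
Direct stake: 60% = 60%.
Via Crestway → Ardent: 25% × 71% × 40% = 7.1%.
Via Ardent: 29% × 40% = 11.6%.
Total: 60% + 7.1% + 11.6% = 78.7%.
Rounded: 78.70%.

78.70%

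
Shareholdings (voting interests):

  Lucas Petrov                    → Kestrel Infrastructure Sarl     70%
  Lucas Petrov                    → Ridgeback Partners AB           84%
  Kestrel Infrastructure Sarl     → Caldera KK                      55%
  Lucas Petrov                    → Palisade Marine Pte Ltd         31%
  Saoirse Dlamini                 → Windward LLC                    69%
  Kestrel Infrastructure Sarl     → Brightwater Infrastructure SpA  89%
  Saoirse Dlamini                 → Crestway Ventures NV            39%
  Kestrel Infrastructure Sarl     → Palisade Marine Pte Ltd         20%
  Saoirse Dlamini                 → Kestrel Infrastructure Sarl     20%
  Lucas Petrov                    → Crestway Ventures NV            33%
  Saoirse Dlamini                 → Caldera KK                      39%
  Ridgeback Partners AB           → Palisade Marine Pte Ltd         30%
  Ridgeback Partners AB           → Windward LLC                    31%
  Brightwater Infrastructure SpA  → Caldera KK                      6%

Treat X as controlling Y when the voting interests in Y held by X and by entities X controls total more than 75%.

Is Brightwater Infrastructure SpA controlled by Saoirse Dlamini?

No

Saoirse's largest direct stake is 69% in Windward, which does not meet the threshold, so Saoirse controls no company.
Neither Saoirse nor any entity Saoirse controls holds any voting interest in Brightwater.
So Saoirse does not control Brightwater.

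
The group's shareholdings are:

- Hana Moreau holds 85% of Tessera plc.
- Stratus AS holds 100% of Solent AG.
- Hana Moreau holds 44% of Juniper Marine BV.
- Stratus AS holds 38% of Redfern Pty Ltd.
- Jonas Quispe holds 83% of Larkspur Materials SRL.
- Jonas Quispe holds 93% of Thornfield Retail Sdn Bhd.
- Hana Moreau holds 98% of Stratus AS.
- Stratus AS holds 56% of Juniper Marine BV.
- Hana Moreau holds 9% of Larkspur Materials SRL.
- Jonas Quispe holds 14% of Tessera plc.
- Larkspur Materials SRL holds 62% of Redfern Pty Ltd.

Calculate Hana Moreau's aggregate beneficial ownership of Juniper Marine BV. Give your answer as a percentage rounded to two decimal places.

98.88%

Hana reaches Juniper along 2 paths.
Via Stratus: 98% × 56% = 54.88%.
Direct stake: 44% = 44%.
Total: 54.88% + 44% = 98.88%.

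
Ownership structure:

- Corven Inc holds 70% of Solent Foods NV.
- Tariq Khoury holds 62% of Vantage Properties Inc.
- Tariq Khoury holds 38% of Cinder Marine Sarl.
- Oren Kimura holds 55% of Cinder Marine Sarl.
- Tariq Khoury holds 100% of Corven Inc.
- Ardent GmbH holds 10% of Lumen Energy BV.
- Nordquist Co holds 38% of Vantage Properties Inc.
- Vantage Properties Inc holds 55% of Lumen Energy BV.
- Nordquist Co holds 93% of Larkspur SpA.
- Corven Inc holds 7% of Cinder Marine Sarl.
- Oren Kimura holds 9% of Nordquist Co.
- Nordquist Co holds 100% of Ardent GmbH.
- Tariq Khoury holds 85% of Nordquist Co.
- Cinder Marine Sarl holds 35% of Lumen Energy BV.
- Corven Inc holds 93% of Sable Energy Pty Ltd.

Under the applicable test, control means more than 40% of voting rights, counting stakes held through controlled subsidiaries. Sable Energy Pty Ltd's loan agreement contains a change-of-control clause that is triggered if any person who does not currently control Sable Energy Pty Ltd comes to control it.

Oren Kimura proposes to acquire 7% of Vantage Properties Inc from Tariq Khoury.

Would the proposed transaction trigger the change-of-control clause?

The purchase adds only to Oren's holdings (Tariq's stake shrinks), so Oren is the only person who could newly come to control Sable.
Oren holds 55% of Cinder, so Oren controls Cinder.
Neither Oren nor any entity Oren controls holds any voting interest in Sable.
So before the transaction, Oren does not control Sable.
After the purchase, Oren holds 7% of Vantage directly, and Tariq's stake falls to 55%.
Oren's side now holds 7% of Vantage, not > 40%, so Oren still does not control Vantage.
After the transaction, neither Oren nor any entity Oren controls holds a voting interest in Sable, so Oren still does not control it.
No new person acquires control, so the clause is not triggered.

No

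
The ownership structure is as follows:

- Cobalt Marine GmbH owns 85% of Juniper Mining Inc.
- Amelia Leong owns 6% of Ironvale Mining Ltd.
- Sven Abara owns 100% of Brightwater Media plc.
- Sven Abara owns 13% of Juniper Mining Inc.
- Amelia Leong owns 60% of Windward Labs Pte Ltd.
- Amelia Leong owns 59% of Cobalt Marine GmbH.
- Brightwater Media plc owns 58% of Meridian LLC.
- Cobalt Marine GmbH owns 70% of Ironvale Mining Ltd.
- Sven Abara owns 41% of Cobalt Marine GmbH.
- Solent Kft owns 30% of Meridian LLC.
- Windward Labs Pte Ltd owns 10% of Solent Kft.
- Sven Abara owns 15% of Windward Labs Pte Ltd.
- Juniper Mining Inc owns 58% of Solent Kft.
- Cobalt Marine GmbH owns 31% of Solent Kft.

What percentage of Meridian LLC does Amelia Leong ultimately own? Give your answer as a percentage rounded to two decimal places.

Amelia reaches Meridian along 3 paths.
Via Cobalt → Juniper → Solent: 59% × 85% × 58% × 30% = 8.7261%.
Via Windward → Solent: 60% × 10% × 30% = 1.8%.
Via Cobalt → Solent: 59% × 31% × 30% = 5.487%.
Total: 8.7261% + 1.8% + 5.487% = 16.0131%.
Rounded: 16.01%.

16.01%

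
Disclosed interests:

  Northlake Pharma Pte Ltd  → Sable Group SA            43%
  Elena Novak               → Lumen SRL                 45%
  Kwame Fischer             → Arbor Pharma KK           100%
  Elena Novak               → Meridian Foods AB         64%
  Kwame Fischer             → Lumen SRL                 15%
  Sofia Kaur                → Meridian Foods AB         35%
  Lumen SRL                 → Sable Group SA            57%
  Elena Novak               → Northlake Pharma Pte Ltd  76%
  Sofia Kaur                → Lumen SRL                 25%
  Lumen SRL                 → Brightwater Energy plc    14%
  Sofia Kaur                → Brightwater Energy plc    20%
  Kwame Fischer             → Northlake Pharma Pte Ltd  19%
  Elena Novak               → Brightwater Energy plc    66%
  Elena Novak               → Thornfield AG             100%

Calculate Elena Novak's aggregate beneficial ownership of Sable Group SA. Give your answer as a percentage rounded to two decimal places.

Elena reaches Sable along 2 paths.
Via Lumen: 45% × 57% = 25.65%.
Via Northlake: 76% × 43% = 32.68%.
Total: 25.65% + 32.68% = 58.33%.

58.33%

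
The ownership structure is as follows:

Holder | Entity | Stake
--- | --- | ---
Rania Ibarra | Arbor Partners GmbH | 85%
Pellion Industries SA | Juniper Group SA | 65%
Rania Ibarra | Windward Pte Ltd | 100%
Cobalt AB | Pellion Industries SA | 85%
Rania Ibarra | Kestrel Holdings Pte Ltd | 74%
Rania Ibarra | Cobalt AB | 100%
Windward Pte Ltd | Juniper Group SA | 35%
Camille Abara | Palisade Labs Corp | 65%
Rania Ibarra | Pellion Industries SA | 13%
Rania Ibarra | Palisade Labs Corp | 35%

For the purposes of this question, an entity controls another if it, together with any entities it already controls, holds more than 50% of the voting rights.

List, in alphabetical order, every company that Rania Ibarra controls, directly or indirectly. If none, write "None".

Arbor Partners GmbH, Cobalt AB, Juniper Group SA, Kestrel Holdings Pte Ltd, Pellion Industries SA, Windward Pte Ltd

Rania holds 100% of Windward, so Rania controls Windward.
Rania holds 100% of Cobalt, so Rania controls Cobalt.
Rania holds 74% of Kestrel, so Rania controls Kestrel.
Rania and Cobalt together hold 13% + 85% = 98% of Pellion, so Rania controls Pellion.
Windward and Pellion together hold 35% + 65% = 100% of Juniper, so Rania controls Juniper.
Rania holds 85% of Arbor, so Rania controls Arbor.
No other company's threshold is met.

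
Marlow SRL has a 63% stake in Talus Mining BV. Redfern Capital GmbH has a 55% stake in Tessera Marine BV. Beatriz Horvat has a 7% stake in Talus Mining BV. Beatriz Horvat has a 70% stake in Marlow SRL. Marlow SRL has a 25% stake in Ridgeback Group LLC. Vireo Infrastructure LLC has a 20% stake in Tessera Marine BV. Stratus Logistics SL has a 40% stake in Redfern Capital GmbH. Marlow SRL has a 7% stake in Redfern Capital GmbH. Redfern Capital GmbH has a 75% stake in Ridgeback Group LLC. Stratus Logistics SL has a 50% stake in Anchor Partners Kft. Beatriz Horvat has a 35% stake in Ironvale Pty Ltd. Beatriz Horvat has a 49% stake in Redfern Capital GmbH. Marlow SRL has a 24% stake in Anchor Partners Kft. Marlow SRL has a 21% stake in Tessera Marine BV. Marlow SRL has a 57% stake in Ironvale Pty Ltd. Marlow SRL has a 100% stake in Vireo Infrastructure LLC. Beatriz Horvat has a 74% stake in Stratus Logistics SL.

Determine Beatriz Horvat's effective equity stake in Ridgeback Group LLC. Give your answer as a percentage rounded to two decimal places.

Beatriz reaches Ridgeback along 4 paths.
Via Marlow → Redfern: 70% × 7% × 75% = 3.675%.
Via Stratus → Redfern: 74% × 40% × 75% = 22.2%.
Via Redfern: 49% × 75% = 36.75%.
Via Marlow: 70% × 25% = 17.5%.
Total: 3.675% + 22.2% + 36.75% + 17.5% = 80.125%.
Rounded: 80.13%.

80.13%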